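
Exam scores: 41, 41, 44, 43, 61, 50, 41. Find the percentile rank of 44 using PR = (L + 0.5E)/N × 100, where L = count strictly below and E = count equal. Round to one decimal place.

N = 7.
Strictly below 44: 4. Equal to 44: 1.
PR = (4 + 0.5·1)/7 × 100 = 64.3

64.3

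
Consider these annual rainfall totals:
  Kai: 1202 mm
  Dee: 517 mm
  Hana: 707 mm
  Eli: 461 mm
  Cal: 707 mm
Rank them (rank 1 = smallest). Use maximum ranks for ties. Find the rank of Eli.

Sorted (ascending): 461, 517, 707, 707, 1202
The 2 values of 707 occupy positions 3–4 → each gets rank 4.
Eli has value 461 mm → rank 1.

1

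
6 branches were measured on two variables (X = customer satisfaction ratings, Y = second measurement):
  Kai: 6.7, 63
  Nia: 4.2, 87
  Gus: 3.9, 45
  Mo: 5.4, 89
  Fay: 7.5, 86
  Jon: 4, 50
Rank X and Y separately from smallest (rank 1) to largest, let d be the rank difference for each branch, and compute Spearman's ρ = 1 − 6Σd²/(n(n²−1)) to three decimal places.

0.543

Ranks of variable 1: 5, 3, 1, 4, 6, 2
Ranks of variable 2: 3, 5, 1, 6, 4, 2
d = r₁ − r₂: 2, -2, 0, -2, 2, 0
d²: 4, 4, 0, 4, 4, 0; Σd² = 16
ρ = 1 − 6·16/(6·35) = 1 − 96/210 = 0.543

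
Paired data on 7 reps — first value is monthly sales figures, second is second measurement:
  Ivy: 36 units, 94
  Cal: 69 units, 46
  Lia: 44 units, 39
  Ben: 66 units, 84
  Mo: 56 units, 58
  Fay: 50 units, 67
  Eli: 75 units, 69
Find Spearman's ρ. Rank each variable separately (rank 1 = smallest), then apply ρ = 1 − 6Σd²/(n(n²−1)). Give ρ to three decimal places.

Ranks of variable 1: 1, 6, 2, 5, 4, 3, 7
Ranks of variable 2: 7, 2, 1, 6, 3, 4, 5
d = r₁ − r₂: -6, 4, 1, -1, 1, -1, 2
d²: 36, 16, 1, 1, 1, 1, 4; Σd² = 60
ρ = 1 − 6·60/(7·48) = 1 − 360/336 = -0.071

-0.071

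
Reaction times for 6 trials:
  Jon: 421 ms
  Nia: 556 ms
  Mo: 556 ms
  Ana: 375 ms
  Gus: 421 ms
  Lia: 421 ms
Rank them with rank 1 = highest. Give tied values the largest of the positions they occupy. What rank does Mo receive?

Sorted (descending): 556, 556, 421, 421, 421, 375
The 2 values of 556 occupy positions 1–2 → each gets rank 2.
The 3 values of 421 occupy positions 3–5 → each gets rank 5.
Mo has value 556 ms → rank 2.

2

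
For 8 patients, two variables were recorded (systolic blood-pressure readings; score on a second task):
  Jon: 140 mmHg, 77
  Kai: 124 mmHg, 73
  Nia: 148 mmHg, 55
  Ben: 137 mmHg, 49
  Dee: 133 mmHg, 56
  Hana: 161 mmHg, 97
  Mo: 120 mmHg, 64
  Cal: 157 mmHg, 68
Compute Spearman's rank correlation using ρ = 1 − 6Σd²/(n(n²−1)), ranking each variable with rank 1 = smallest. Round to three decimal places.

Ranks of variable 1: 5, 2, 6, 4, 3, 8, 1, 7
Ranks of variable 2: 7, 6, 2, 1, 3, 8, 4, 5
d = r₁ − r₂: -2, -4, 4, 3, 0, 0, -3, 2
d²: 4, 16, 16, 9, 0, 0, 9, 4; Σd² = 58
ρ = 1 − 6·58/(8·63) = 1 − 348/504 = 0.310

0.310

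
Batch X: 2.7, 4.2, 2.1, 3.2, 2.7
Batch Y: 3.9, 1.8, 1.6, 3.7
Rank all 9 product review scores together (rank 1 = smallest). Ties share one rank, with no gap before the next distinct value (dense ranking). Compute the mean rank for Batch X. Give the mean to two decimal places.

4.80

Sorted (ascending): 1.6, 1.8, 2.1, 2.7, 2.7, 3.2, 3.7, 3.9, 4.2
The 2 values of 2.7 share dense rank 4.
Remaining distinct values take the next consecutive integers.
Batch X values → pooled ranks: 2.7→4, 4.2→8, 2.1→3, 3.2→5, 2.7→4
Mean rank = (4 + 8 + 3 + 5 + 4) / 5 = 4.80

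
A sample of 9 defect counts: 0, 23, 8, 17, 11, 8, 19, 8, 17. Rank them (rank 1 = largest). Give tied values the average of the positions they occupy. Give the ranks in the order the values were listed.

Sorted (descending): 23, 19, 17, 17, 11, 8, 8, 8, 0
The 2 values of 17 occupy positions 3–4 → average rank (3+4)/2 = 3.5.
The 3 values of 8 occupy positions 6–8 → average rank 7.

9, 1, 7, 3.5, 5, 7, 2, 7, 3.5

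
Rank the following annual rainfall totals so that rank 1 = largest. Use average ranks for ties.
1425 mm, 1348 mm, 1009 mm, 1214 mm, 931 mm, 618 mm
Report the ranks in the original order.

1, 2, 4, 3, 5, 6

Sorted (descending): 1425, 1348, 1214, 1009, 931, 618
No ties — each value takes its position as its rank.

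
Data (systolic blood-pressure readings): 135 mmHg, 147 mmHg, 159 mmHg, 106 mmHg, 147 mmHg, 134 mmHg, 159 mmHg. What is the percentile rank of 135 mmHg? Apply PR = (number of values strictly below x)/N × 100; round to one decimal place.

28.6

N = 7.
Strictly below 135: 2. Equal to 135: 1.
PR = 2/7 × 100 = 28.6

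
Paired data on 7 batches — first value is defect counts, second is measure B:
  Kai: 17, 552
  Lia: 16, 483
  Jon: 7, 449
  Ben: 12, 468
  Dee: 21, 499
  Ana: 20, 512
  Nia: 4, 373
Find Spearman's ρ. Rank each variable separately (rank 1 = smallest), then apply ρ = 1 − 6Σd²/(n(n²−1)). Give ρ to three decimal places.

Ranks of variable 1: 5, 4, 2, 3, 7, 6, 1
Ranks of variable 2: 7, 4, 2, 3, 5, 6, 1
d = r₁ − r₂: -2, 0, 0, 0, 2, 0, 0
d²: 4, 0, 0, 0, 4, 0, 0; Σd² = 8
ρ = 1 − 6·8/(7·48) = 1 − 48/336 = 0.857

0.857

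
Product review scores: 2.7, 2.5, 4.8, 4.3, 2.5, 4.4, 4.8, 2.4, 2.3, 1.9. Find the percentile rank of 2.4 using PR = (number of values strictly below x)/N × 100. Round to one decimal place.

20.0

N = 10.
Strictly below 2.4: 2. Equal to 2.4: 1.
PR = 2/10 × 100 = 20.0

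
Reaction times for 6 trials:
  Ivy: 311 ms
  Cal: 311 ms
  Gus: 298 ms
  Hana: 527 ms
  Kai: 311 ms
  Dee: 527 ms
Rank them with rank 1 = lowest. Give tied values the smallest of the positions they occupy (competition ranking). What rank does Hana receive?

Sorted (ascending): 298, 311, 311, 311, 527, 527
The 3 values of 311 occupy positions 2–4 → each gets rank 2.
The 2 values of 527 occupy positions 5–6 → each gets rank 5.
Hana has value 527 ms → rank 5.

5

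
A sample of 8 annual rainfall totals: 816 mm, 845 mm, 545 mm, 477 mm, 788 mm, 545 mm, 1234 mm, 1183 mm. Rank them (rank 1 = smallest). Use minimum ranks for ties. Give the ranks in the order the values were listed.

Sorted (ascending): 477, 545, 545, 788, 816, 845, 1183, 1234
The 2 values of 545 occupy positions 2–3 → each gets rank 2.

5, 6, 2, 1, 4, 2, 8, 7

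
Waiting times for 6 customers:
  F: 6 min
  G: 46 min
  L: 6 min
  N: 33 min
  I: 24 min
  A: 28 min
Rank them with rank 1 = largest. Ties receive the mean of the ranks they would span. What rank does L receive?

Sorted (descending): 46, 33, 28, 24, 6, 6
The 2 values of 6 occupy positions 5–6 → average rank (5+6)/2 = 5.5.
L has value 6 min → rank 5.5.

5.5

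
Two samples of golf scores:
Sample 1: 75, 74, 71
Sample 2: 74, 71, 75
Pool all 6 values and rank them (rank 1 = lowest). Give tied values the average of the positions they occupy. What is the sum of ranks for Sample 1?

Sorted (ascending): 71, 71, 74, 74, 75, 75
The 2 values of 71 occupy positions 1–2 → average rank (1+2)/2 = 1.5.
The 2 values of 74 occupy positions 3–4 → average rank (3+4)/2 = 3.5.
The 2 values of 75 occupy positions 5–6 → average rank (5+6)/2 = 5.5.
Sample 1 values → pooled ranks: 75→5.5, 74→3.5, 71→1.5
Rank sum = 5.5 + 3.5 + 1.5 = 10.5

10.5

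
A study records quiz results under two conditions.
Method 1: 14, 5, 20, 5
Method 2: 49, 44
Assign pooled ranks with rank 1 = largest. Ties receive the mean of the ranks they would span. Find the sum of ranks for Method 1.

Sorted (descending): 49, 44, 20, 14, 5, 5
The 2 values of 5 occupy positions 5–6 → average rank (5+6)/2 = 5.5.
Method 1 values → pooled ranks: 14→4, 5→5.5, 20→3, 5→5.5
Rank sum = 4 + 5.5 + 3 + 5.5 = 18

18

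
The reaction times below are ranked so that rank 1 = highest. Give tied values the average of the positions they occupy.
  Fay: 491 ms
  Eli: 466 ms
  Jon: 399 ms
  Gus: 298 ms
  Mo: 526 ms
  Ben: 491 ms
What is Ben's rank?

Sorted (descending): 526, 491, 491, 466, 399, 298
The 2 values of 491 occupy positions 2–3 → average rank (2+3)/2 = 2.5.
Ben has value 491 ms → rank 2.5.

2.5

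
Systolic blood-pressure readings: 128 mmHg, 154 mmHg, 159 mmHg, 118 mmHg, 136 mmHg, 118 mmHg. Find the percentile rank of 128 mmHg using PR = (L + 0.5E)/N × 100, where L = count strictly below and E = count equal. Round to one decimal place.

41.7

N = 6.
Strictly below 128: 2. Equal to 128: 1.
PR = (2 + 0.5·1)/6 × 100 = 41.7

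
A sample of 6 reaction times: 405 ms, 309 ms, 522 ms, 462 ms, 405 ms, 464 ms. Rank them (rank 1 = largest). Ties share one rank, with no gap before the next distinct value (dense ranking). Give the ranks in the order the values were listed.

Sorted (descending): 522, 464, 462, 405, 405, 309
The 2 values of 405 share dense rank 4.
Remaining distinct values take the next consecutive integers.

4, 5, 1, 3, 4, 2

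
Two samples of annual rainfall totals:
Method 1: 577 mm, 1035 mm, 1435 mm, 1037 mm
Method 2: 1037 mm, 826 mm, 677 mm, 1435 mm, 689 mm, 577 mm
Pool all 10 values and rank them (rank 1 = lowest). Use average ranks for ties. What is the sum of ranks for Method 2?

Sorted (ascending): 577, 577, 677, 689, 826, 1035, 1037, 1037, 1435, 1435
The 2 values of 577 occupy positions 1–2 → average rank (1+2)/2 = 1.5.
The 2 values of 1037 occupy positions 7–8 → average rank (7+8)/2 = 7.5.
The 2 values of 1435 occupy positions 9–10 → average rank (9+10)/2 = 9.5.
Method 2 values → pooled ranks: 1037→7.5, 826→5, 677→3, 1435→9.5, 689→4, 577→1.5
Rank sum = 7.5 + 5 + 3 + 9.5 + 4 + 1.5 = 30.5

30.5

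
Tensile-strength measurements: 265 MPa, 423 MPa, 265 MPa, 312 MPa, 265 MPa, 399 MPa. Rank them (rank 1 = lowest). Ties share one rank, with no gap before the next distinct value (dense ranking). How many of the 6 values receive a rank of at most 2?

4

Sorted (ascending): 265, 265, 265, 312, 399, 423
The 3 values of 265 share dense rank 1.
Remaining distinct values take the next consecutive integers.
Ranks ≤ 2: {1, 1, 1, 2} → 4 values.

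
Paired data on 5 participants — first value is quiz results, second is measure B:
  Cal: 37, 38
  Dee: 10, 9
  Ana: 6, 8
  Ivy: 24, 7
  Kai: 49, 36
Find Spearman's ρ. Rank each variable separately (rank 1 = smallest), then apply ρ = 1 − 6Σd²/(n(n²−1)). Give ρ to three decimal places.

Ranks of variable 1: 4, 2, 1, 3, 5
Ranks of variable 2: 5, 3, 2, 1, 4
d = r₁ − r₂: -1, -1, -1, 2, 1
d²: 1, 1, 1, 4, 1; Σd² = 8
ρ = 1 − 6·8/(5·24) = 1 − 48/120 = 0.600

0.600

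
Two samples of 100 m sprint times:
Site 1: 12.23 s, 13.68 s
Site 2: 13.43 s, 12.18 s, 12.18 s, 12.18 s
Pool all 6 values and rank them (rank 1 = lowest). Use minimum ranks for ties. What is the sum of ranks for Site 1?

Sorted (ascending): 12.18, 12.18, 12.18, 12.23, 13.43, 13.68
The 3 values of 12.18 occupy positions 1–3 → each gets rank 1.
Site 1 values → pooled ranks: 12.23→4, 13.68→6
Rank sum = 4 + 6 = 10

10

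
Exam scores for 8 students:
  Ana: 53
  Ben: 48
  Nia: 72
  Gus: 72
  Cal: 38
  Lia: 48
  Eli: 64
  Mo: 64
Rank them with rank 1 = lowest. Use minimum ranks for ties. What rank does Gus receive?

Sorted (ascending): 38, 48, 48, 53, 64, 64, 72, 72
The 2 values of 48 occupy positions 2–3 → each gets rank 2.
The 2 values of 64 occupy positions 5–6 → each gets rank 5.
The 2 values of 72 occupy positions 7–8 → each gets rank 7.
Gus has value 72 → rank 7.

7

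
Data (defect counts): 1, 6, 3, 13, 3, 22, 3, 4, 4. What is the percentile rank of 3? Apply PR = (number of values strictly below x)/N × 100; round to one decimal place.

N = 9.
Strictly below 3: 1. Equal to 3: 3.
PR = 1/9 × 100 = 11.1

11.1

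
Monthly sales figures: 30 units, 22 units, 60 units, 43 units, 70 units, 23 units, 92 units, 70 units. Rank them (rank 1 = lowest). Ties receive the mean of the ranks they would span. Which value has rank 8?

Sorted (ascending): 22, 23, 30, 43, 60, 70, 70, 92
The 2 values of 70 occupy positions 6–7 → average rank (6+7)/2 = 6.5.
Rank 8 → value 92.

92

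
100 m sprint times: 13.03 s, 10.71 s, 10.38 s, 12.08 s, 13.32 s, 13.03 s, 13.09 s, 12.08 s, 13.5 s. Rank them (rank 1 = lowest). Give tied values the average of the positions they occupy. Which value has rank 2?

Sorted (ascending): 10.38, 10.71, 12.08, 12.08, 13.03, 13.03, 13.09, 13.32, 13.5
The 2 values of 12.08 occupy positions 3–4 → average rank (3+4)/2 = 3.5.
The 2 values of 13.03 occupy positions 5–6 → average rank (5+6)/2 = 5.5.
Rank 2 → value 10.71.

10.71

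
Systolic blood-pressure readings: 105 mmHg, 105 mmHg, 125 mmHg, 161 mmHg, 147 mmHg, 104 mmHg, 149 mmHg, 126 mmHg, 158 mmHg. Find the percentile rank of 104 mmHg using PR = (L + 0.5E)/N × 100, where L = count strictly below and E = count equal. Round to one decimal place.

5.6

N = 9.
Strictly below 104: 0. Equal to 104: 1.
PR = (0 + 0.5·1)/9 × 100 = 5.6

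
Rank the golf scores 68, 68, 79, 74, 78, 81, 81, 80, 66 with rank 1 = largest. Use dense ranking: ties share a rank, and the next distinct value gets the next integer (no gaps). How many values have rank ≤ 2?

Sorted (descending): 81, 81, 80, 79, 78, 74, 68, 68, 66
The 2 values of 81 share dense rank 1.
The 2 values of 68 share dense rank 6.
Remaining distinct values take the next consecutive integers.
Ranks ≤ 2: {1, 1, 2} → 3 values.

3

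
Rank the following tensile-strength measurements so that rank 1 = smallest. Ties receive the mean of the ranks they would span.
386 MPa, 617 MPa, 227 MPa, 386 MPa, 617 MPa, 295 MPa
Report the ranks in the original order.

3.5, 5.5, 1, 3.5, 5.5, 2

Sorted (ascending): 227, 295, 386, 386, 617, 617
The 2 values of 386 occupy positions 3–4 → average rank (3+4)/2 = 3.5.
The 2 values of 617 occupy positions 5–6 → average rank (5+6)/2 = 5.5.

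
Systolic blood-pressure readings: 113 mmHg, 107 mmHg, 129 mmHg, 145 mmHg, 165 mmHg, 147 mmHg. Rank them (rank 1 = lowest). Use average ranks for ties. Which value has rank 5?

147

Sorted (ascending): 107, 113, 129, 145, 147, 165
No ties — each value takes its position as its rank.
Rank 5 → value 147.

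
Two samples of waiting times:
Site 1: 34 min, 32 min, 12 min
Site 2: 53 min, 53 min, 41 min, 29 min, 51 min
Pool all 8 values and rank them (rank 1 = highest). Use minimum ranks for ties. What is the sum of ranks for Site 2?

Sorted (descending): 53, 53, 51, 41, 34, 32, 29, 12
The 2 values of 53 occupy positions 1–2 → each gets rank 1.
Site 2 values → pooled ranks: 53→1, 53→1, 41→4, 29→7, 51→3
Rank sum = 1 + 1 + 4 + 7 + 3 = 16

16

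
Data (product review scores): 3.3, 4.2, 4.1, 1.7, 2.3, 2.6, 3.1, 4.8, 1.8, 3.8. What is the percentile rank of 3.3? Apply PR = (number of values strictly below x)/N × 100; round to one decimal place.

50.0

N = 10.
Strictly below 3.3: 5. Equal to 3.3: 1.
PR = 5/10 × 100 = 50.0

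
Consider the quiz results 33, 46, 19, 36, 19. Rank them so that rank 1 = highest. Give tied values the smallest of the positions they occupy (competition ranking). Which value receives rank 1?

Sorted (descending): 46, 36, 33, 19, 19
The 2 values of 19 occupy positions 4–5 → each gets rank 4.
Rank 1 → value 46.

46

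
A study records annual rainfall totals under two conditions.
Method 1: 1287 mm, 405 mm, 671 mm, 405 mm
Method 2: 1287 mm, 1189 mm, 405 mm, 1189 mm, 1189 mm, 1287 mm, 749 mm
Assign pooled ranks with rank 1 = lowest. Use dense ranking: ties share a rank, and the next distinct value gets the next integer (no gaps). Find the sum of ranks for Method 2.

Sorted (ascending): 405, 405, 405, 671, 749, 1189, 1189, 1189, 1287, 1287, 1287
The 3 values of 405 share dense rank 1.
The 3 values of 1189 share dense rank 4.
The 3 values of 1287 share dense rank 5.
Remaining distinct values take the next consecutive integers.
Method 2 values → pooled ranks: 1287→5, 1189→4, 405→1, 1189→4, 1189→4, 1287→5, 749→3
Rank sum = 5 + 4 + 1 + 4 + 4 + 5 + 3 = 26

26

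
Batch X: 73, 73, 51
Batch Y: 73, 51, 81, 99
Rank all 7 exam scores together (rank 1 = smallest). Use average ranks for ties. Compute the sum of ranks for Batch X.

9.5

Sorted (ascending): 51, 51, 73, 73, 73, 81, 99
The 2 values of 51 occupy positions 1–2 → average rank (1+2)/2 = 1.5.
The 3 values of 73 occupy positions 3–5 → average rank 4.
Batch X values → pooled ranks: 73→4, 73→4, 51→1.5
Rank sum = 4 + 4 + 1.5 = 9.5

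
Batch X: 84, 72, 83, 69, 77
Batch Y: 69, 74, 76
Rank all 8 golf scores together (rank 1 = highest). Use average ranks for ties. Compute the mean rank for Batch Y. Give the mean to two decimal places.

Sorted (descending): 84, 83, 77, 76, 74, 72, 69, 69
The 2 values of 69 occupy positions 7–8 → average rank (7+8)/2 = 7.5.
Batch Y values → pooled ranks: 69→7.5, 74→5, 76→4
Mean rank = (7.5 + 5 + 4) / 3 = 5.50

5.50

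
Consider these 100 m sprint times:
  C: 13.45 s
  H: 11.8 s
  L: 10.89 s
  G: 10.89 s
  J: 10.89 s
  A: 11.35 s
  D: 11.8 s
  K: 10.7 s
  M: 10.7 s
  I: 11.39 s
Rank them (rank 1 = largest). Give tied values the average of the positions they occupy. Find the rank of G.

Sorted (descending): 13.45, 11.8, 11.8, 11.39, 11.35, 10.89, 10.89, 10.89, 10.7, 10.7
The 2 values of 11.8 occupy positions 2–3 → average rank (2+3)/2 = 2.5.
The 3 values of 10.89 occupy positions 6–8 → average rank 7.
The 2 values of 10.7 occupy positions 9–10 → average rank (9+10)/2 = 9.5.
G has value 10.89 s → rank 7.

7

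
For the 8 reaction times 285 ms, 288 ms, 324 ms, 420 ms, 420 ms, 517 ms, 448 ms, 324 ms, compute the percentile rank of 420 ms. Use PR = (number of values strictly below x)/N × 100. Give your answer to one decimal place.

N = 8.
Strictly below 420: 4. Equal to 420: 2.
PR = 4/8 × 100 = 50.0

50.0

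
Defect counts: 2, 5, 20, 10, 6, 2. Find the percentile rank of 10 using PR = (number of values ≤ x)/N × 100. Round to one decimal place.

83.3

N = 6.
Strictly below 10: 4. Equal to 10: 1.
PR = 5/6 × 100 = 83.3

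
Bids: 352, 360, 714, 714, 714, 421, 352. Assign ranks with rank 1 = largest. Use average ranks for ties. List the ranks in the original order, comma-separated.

Sorted (descending): 714, 714, 714, 421, 360, 352, 352
The 3 values of 714 occupy positions 1–3 → average rank 2.
The 2 values of 352 occupy positions 6–7 → average rank (6+7)/2 = 6.5.

6.5, 5, 2, 2, 2, 4, 6.5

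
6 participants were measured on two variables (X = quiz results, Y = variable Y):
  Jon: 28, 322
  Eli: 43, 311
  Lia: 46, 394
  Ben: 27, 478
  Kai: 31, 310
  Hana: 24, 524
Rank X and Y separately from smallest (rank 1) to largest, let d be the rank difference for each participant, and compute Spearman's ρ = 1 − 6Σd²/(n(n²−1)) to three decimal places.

-0.600

Ranks of variable 1: 3, 5, 6, 2, 4, 1
Ranks of variable 2: 3, 2, 4, 5, 1, 6
d = r₁ − r₂: 0, 3, 2, -3, 3, -5
d²: 0, 9, 4, 9, 9, 25; Σd² = 56
ρ = 1 − 6·56/(6·35) = 1 − 336/210 = -0.600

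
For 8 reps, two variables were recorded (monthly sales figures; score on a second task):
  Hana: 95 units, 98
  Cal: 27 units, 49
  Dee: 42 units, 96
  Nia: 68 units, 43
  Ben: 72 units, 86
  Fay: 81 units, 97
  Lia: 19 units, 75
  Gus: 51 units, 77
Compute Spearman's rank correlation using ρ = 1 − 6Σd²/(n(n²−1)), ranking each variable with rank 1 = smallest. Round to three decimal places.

Ranks of variable 1: 8, 2, 3, 5, 6, 7, 1, 4
Ranks of variable 2: 8, 2, 6, 1, 5, 7, 3, 4
d = r₁ − r₂: 0, 0, -3, 4, 1, 0, -2, 0
d²: 0, 0, 9, 16, 1, 0, 4, 0; Σd² = 30
ρ = 1 − 6·30/(8·63) = 1 − 180/504 = 0.643

0.643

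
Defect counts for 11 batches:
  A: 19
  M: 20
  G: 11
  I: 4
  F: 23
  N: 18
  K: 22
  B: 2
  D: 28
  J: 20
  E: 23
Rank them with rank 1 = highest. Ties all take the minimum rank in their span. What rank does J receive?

5

Sorted (descending): 28, 23, 23, 22, 20, 20, 19, 18, 11, 4, 2
The 2 values of 23 occupy positions 2–3 → each gets rank 2.
The 2 values of 20 occupy positions 5–6 → each gets rank 5.
J has value 20 → rank 5.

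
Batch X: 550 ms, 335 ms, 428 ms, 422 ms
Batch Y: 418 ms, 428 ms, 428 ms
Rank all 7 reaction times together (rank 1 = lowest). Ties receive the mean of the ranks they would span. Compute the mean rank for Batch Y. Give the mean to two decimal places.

Sorted (ascending): 335, 418, 422, 428, 428, 428, 550
The 3 values of 428 occupy positions 4–6 → average rank 5.
Batch Y values → pooled ranks: 418→2, 428→5, 428→5
Mean rank = (2 + 5 + 5) / 3 = 4.00

4.00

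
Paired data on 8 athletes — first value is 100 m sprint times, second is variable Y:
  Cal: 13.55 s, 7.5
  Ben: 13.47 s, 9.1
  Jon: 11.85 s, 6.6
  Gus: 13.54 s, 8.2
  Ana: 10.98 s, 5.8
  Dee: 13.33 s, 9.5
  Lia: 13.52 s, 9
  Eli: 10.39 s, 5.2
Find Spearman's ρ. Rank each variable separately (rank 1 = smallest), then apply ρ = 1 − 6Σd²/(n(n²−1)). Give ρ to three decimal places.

Ranks of variable 1: 8, 5, 3, 7, 2, 4, 6, 1
Ranks of variable 2: 4, 7, 3, 5, 2, 8, 6, 1
d = r₁ − r₂: 4, -2, 0, 2, 0, -4, 0, 0
d²: 16, 4, 0, 4, 0, 16, 0, 0; Σd² = 40
ρ = 1 − 6·40/(8·63) = 1 − 240/504 = 0.524

0.524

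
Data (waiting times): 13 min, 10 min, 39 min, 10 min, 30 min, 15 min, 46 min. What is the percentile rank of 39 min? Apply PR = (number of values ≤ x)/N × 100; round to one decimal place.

85.7

N = 7.
Strictly below 39: 5. Equal to 39: 1.
PR = 6/7 × 100 = 85.7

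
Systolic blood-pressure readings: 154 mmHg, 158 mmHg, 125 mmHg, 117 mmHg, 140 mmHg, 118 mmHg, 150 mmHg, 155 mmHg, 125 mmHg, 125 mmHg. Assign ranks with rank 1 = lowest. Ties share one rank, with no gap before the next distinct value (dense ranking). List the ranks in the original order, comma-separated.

Sorted (ascending): 117, 118, 125, 125, 125, 140, 150, 154, 155, 158
The 3 values of 125 share dense rank 3.
Remaining distinct values take the next consecutive integers.

6, 8, 3, 1, 4, 2, 5, 7, 3, 3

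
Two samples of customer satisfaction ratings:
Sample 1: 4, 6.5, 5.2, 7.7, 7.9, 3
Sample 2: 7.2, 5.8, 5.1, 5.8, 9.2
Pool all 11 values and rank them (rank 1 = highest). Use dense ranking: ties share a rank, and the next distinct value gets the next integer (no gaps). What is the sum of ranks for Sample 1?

Sorted (descending): 9.2, 7.9, 7.7, 7.2, 6.5, 5.8, 5.8, 5.2, 5.1, 4, 3
The 2 values of 5.8 share dense rank 6.
Remaining distinct values take the next consecutive integers.
Sample 1 values → pooled ranks: 4→9, 6.5→5, 5.2→7, 7.7→3, 7.9→2, 3→10
Rank sum = 9 + 5 + 7 + 3 + 2 + 10 = 36

36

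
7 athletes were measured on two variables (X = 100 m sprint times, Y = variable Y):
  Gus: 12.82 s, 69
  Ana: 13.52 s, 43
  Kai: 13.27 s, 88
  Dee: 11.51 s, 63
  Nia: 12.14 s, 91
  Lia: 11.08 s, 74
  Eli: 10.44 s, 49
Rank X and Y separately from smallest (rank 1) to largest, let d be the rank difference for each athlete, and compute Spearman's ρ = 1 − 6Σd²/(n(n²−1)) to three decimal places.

0.000

Ranks of variable 1: 5, 7, 6, 3, 4, 2, 1
Ranks of variable 2: 4, 1, 6, 3, 7, 5, 2
d = r₁ − r₂: 1, 6, 0, 0, -3, -3, -1
d²: 1, 36, 0, 0, 9, 9, 1; Σd² = 56
ρ = 1 − 6·56/(7·48) = 1 − 336/336 = 0.000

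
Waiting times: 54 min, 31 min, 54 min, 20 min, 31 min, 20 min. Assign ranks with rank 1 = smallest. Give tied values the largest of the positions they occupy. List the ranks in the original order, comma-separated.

6, 4, 6, 2, 4, 2

Sorted (ascending): 20, 20, 31, 31, 54, 54
The 2 values of 20 occupy positions 1–2 → each gets rank 2.
The 2 values of 31 occupy positions 3–4 → each gets rank 4.
The 2 values of 54 occupy positions 5–6 → each gets rank 6.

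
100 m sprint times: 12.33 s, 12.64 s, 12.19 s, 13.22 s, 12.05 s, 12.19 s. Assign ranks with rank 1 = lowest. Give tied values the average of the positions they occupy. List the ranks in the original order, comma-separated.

Sorted (ascending): 12.05, 12.19, 12.19, 12.33, 12.64, 13.22
The 2 values of 12.19 occupy positions 2–3 → average rank (2+3)/2 = 2.5.

4, 5, 2.5, 6, 1, 2.5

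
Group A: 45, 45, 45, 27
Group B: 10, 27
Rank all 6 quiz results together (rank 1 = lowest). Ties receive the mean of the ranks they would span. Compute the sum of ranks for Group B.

Sorted (ascending): 10, 27, 27, 45, 45, 45
The 2 values of 27 occupy positions 2–3 → average rank (2+3)/2 = 2.5.
The 3 values of 45 occupy positions 4–6 → average rank 5.
Group B values → pooled ranks: 10→1, 27→2.5
Rank sum = 1 + 2.5 = 3.5

3.5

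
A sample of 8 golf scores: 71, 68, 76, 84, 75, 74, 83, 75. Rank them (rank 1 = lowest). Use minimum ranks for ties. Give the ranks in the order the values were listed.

2, 1, 6, 8, 4, 3, 7, 4

Sorted (ascending): 68, 71, 74, 75, 75, 76, 83, 84
The 2 values of 75 occupy positions 4–5 → each gets rank 4.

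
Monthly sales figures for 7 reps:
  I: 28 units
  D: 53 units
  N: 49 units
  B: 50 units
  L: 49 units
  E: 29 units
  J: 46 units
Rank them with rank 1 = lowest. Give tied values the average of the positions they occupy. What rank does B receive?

6

Sorted (ascending): 28, 29, 46, 49, 49, 50, 53
The 2 values of 49 occupy positions 4–5 → average rank (4+5)/2 = 4.5.
B has value 50 units → rank 6.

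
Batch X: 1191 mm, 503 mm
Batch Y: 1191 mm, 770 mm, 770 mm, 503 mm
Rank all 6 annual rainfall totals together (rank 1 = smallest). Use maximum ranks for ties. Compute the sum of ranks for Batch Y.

Sorted (ascending): 503, 503, 770, 770, 1191, 1191
The 2 values of 503 occupy positions 1–2 → each gets rank 2.
The 2 values of 770 occupy positions 3–4 → each gets rank 4.
The 2 values of 1191 occupy positions 5–6 → each gets rank 6.
Batch Y values → pooled ranks: 1191→6, 770→4, 770→4, 503→2
Rank sum = 6 + 4 + 4 + 2 = 16

16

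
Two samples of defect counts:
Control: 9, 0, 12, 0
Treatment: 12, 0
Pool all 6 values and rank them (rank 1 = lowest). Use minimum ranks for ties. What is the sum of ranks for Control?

11

Sorted (ascending): 0, 0, 0, 9, 12, 12
The 3 values of 0 occupy positions 1–3 → each gets rank 1.
The 2 values of 12 occupy positions 5–6 → each gets rank 5.
Control values → pooled ranks: 9→4, 0→1, 12→5, 0→1
Rank sum = 4 + 1 + 5 + 1 = 11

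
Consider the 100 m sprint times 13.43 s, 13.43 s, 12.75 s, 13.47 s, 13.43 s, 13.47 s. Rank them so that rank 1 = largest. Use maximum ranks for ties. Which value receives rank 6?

Sorted (descending): 13.47, 13.47, 13.43, 13.43, 13.43, 12.75
The 2 values of 13.47 occupy positions 1–2 → each gets rank 2.
The 3 values of 13.43 occupy positions 3–5 → each gets rank 5.
Rank 6 → value 12.75.

12.75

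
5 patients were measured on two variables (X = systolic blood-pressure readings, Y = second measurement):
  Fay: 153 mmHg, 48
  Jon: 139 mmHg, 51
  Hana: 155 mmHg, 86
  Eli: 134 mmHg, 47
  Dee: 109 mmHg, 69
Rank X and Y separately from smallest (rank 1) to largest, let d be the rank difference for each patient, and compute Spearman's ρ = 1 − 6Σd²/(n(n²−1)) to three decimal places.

0.300

Ranks of variable 1: 4, 3, 5, 2, 1
Ranks of variable 2: 2, 3, 5, 1, 4
d = r₁ − r₂: 2, 0, 0, 1, -3
d²: 4, 0, 0, 1, 9; Σd² = 14
ρ = 1 − 6·14/(5·24) = 1 − 84/120 = 0.300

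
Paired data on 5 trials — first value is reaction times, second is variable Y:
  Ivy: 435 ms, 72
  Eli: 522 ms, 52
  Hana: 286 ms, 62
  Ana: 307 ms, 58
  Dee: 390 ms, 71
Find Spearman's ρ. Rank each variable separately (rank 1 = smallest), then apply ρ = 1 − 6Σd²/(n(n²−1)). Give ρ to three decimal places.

Ranks of variable 1: 4, 5, 1, 2, 3
Ranks of variable 2: 5, 1, 3, 2, 4
d = r₁ − r₂: -1, 4, -2, 0, -1
d²: 1, 16, 4, 0, 1; Σd² = 22
ρ = 1 − 6·22/(5·24) = 1 − 132/120 = -0.100

-0.100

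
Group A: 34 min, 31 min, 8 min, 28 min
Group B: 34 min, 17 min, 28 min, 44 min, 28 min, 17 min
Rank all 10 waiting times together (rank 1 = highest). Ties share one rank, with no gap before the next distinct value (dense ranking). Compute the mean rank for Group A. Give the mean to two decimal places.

Sorted (descending): 44, 34, 34, 31, 28, 28, 28, 17, 17, 8
The 2 values of 34 share dense rank 2.
The 3 values of 28 share dense rank 4.
The 2 values of 17 share dense rank 5.
Remaining distinct values take the next consecutive integers.
Group A values → pooled ranks: 34→2, 31→3, 8→6, 28→4
Mean rank = (2 + 3 + 6 + 4) / 4 = 3.75

3.75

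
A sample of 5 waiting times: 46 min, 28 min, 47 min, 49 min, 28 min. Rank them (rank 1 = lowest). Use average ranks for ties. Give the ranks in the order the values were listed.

Sorted (ascending): 28, 28, 46, 47, 49
The 2 values of 28 occupy positions 1–2 → average rank (1+2)/2 = 1.5.

3, 1.5, 4, 5, 1.5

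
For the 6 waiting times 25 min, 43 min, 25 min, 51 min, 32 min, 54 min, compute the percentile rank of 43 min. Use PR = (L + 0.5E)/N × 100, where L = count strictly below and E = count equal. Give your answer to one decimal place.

58.3

N = 6.
Strictly below 43: 3. Equal to 43: 1.
PR = (3 + 0.5·1)/6 × 100 = 58.3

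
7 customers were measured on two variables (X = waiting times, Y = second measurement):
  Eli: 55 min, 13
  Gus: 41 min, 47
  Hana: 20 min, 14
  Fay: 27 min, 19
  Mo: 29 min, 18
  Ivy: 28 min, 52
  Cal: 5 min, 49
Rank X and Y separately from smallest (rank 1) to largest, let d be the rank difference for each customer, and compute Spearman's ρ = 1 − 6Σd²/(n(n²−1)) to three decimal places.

Ranks of variable 1: 7, 6, 2, 3, 5, 4, 1
Ranks of variable 2: 1, 5, 2, 4, 3, 7, 6
d = r₁ − r₂: 6, 1, 0, -1, 2, -3, -5
d²: 36, 1, 0, 1, 4, 9, 25; Σd² = 76
ρ = 1 − 6·76/(7·48) = 1 − 456/336 = -0.357

-0.357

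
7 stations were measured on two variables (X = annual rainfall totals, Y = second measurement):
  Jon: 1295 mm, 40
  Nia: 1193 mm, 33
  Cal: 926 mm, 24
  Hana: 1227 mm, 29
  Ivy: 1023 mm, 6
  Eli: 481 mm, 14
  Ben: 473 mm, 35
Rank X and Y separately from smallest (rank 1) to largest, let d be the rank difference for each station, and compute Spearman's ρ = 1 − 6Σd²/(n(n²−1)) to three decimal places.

0.321

Ranks of variable 1: 7, 5, 3, 6, 4, 2, 1
Ranks of variable 2: 7, 5, 3, 4, 1, 2, 6
d = r₁ − r₂: 0, 0, 0, 2, 3, 0, -5
d²: 0, 0, 0, 4, 9, 0, 25; Σd² = 38
ρ = 1 − 6·38/(7·48) = 1 − 228/336 = 0.321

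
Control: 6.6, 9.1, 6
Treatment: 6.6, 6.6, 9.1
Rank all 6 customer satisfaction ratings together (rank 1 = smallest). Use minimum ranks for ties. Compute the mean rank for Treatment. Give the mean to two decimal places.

3.00

Sorted (ascending): 6, 6.6, 6.6, 6.6, 9.1, 9.1
The 3 values of 6.6 occupy positions 2–4 → each gets rank 2.
The 2 values of 9.1 occupy positions 5–6 → each gets rank 5.
Treatment values → pooled ranks: 6.6→2, 6.6→2, 9.1→5
Mean rank = (2 + 2 + 5) / 3 = 3.00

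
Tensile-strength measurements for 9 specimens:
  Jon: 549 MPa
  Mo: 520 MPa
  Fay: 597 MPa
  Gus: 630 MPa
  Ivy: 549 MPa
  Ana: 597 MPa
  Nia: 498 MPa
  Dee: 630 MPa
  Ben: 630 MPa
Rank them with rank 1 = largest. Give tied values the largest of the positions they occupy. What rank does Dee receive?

3

Sorted (descending): 630, 630, 630, 597, 597, 549, 549, 520, 498
The 3 values of 630 occupy positions 1–3 → each gets rank 3.
The 2 values of 597 occupy positions 4–5 → each gets rank 5.
The 2 values of 549 occupy positions 6–7 → each gets rank 7.
Dee has value 630 MPa → rank 3.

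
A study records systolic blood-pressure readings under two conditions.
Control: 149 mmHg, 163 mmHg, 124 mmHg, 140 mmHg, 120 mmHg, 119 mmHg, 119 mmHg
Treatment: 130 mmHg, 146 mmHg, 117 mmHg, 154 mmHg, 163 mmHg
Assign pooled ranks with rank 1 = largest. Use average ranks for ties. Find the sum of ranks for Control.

Sorted (descending): 163, 163, 154, 149, 146, 140, 130, 124, 120, 119, 119, 117
The 2 values of 163 occupy positions 1–2 → average rank (1+2)/2 = 1.5.
The 2 values of 119 occupy positions 10–11 → average rank (10+11)/2 = 10.5.
Control values → pooled ranks: 149→4, 163→1.5, 124→8, 140→6, 120→9, 119→10.5, 119→10.5
Rank sum = 4 + 1.5 + 8 + 6 + 9 + 10.5 + 10.5 = 49.5

49.5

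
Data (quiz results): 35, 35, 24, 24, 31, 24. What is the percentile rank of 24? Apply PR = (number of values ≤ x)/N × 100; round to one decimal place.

N = 6.
Strictly below 24: 0. Equal to 24: 3.
PR = 3/6 × 100 = 50.0

50.0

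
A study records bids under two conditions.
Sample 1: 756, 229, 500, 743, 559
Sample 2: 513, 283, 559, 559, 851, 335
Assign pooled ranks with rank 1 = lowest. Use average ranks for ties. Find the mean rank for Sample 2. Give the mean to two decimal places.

5.83

Sorted (ascending): 229, 283, 335, 500, 513, 559, 559, 559, 743, 756, 851
The 3 values of 559 occupy positions 6–8 → average rank 7.
Sample 2 values → pooled ranks: 513→5, 283→2, 559→7, 559→7, 851→11, 335→3
Mean rank = (5 + 2 + 7 + 7 + 11 + 3) / 6 = 5.83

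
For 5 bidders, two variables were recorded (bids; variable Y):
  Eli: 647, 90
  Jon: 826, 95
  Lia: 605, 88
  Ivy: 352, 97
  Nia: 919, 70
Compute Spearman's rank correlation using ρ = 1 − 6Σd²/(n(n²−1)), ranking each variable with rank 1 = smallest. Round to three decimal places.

Ranks of variable 1: 3, 4, 2, 1, 5
Ranks of variable 2: 3, 4, 2, 5, 1
d = r₁ − r₂: 0, 0, 0, -4, 4
d²: 0, 0, 0, 16, 16; Σd² = 32
ρ = 1 − 6·32/(5·24) = 1 − 192/120 = -0.600

-0.600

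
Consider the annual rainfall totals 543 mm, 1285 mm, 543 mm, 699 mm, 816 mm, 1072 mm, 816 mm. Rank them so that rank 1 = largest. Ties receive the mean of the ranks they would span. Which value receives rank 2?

Sorted (descending): 1285, 1072, 816, 816, 699, 543, 543
The 2 values of 816 occupy positions 3–4 → average rank (3+4)/2 = 3.5.
The 2 values of 543 occupy positions 6–7 → average rank (6+7)/2 = 6.5.
Rank 2 → value 1072.

1072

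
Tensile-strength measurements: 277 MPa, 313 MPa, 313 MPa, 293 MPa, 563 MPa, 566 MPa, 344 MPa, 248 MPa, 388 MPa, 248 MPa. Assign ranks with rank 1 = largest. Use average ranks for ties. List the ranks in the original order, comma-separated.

8, 5.5, 5.5, 7, 2, 1, 4, 9.5, 3, 9.5

Sorted (descending): 566, 563, 388, 344, 313, 313, 293, 277, 248, 248
The 2 values of 313 occupy positions 5–6 → average rank (5+6)/2 = 5.5.
The 2 values of 248 occupy positions 9–10 → average rank (9+10)/2 = 9.5.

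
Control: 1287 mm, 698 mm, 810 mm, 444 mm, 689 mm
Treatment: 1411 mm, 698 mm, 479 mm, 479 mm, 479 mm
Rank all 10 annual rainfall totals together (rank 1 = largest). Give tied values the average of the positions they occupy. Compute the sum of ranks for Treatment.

29.5

Sorted (descending): 1411, 1287, 810, 698, 698, 689, 479, 479, 479, 444
The 2 values of 698 occupy positions 4–5 → average rank (4+5)/2 = 4.5.
The 3 values of 479 occupy positions 7–9 → average rank 8.
Treatment values → pooled ranks: 1411→1, 698→4.5, 479→8, 479→8, 479→8
Rank sum = 1 + 4.5 + 8 + 8 + 8 = 29.5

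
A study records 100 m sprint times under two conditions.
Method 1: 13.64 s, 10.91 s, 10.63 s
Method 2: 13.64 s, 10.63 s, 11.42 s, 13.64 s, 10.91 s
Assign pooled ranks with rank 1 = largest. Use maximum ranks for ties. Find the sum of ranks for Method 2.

Sorted (descending): 13.64, 13.64, 13.64, 11.42, 10.91, 10.91, 10.63, 10.63
The 3 values of 13.64 occupy positions 1–3 → each gets rank 3.
The 2 values of 10.91 occupy positions 5–6 → each gets rank 6.
The 2 values of 10.63 occupy positions 7–8 → each gets rank 8.
Method 2 values → pooled ranks: 13.64→3, 10.63→8, 11.42→4, 13.64→3, 10.91→6
Rank sum = 3 + 8 + 4 + 3 + 6 = 24

24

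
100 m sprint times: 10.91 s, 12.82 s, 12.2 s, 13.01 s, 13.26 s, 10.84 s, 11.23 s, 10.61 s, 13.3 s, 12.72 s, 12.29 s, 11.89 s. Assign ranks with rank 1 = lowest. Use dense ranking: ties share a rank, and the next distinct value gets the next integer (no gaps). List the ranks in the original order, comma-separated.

3, 9, 6, 10, 11, 2, 4, 1, 12, 8, 7, 5

Sorted (ascending): 10.61, 10.84, 10.91, 11.23, 11.89, 12.2, 12.29, 12.72, 12.82, 13.01, 13.26, 13.3
No ties — each value takes its position as its rank.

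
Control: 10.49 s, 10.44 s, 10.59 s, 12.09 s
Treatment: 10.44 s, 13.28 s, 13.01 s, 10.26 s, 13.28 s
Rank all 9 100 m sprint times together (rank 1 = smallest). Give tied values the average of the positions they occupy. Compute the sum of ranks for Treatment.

Sorted (ascending): 10.26, 10.44, 10.44, 10.49, 10.59, 12.09, 13.01, 13.28, 13.28
The 2 values of 10.44 occupy positions 2–3 → average rank (2+3)/2 = 2.5.
The 2 values of 13.28 occupy positions 8–9 → average rank (8+9)/2 = 8.5.
Treatment values → pooled ranks: 10.44→2.5, 13.28→8.5, 13.01→7, 10.26→1, 13.28→8.5
Rank sum = 2.5 + 8.5 + 7 + 1 + 8.5 = 27.5

27.5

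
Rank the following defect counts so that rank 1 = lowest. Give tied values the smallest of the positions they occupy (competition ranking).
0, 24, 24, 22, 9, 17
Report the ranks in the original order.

Sorted (ascending): 0, 9, 17, 22, 24, 24
The 2 values of 24 occupy positions 5–6 → each gets rank 5.

1, 5, 5, 4, 2, 3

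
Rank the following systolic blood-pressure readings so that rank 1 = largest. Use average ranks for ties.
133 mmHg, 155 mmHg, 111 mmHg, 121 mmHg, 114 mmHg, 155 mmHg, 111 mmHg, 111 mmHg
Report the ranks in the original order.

3, 1.5, 7, 4, 5, 1.5, 7, 7

Sorted (descending): 155, 155, 133, 121, 114, 111, 111, 111
The 2 values of 155 occupy positions 1–2 → average rank (1+2)/2 = 1.5.
The 3 values of 111 occupy positions 6–8 → average rank 7.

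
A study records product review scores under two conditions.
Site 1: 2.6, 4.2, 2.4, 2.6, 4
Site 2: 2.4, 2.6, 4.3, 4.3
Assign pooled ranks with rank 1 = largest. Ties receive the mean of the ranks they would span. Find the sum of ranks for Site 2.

17.5

Sorted (descending): 4.3, 4.3, 4.2, 4, 2.6, 2.6, 2.6, 2.4, 2.4
The 2 values of 4.3 occupy positions 1–2 → average rank (1+2)/2 = 1.5.
The 3 values of 2.6 occupy positions 5–7 → average rank 6.
The 2 values of 2.4 occupy positions 8–9 → average rank (8+9)/2 = 8.5.
Site 2 values → pooled ranks: 2.4→8.5, 2.6→6, 4.3→1.5, 4.3→1.5
Rank sum = 8.5 + 6 + 1.5 + 1.5 = 17.5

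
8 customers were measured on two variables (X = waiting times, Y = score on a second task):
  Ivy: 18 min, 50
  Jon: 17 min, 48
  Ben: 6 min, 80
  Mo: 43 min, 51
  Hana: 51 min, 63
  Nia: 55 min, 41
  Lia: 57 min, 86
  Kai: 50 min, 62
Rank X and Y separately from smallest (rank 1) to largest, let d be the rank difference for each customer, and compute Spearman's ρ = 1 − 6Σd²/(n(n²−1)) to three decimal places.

Ranks of variable 1: 3, 2, 1, 4, 6, 7, 8, 5
Ranks of variable 2: 3, 2, 7, 4, 6, 1, 8, 5
d = r₁ − r₂: 0, 0, -6, 0, 0, 6, 0, 0
d²: 0, 0, 36, 0, 0, 36, 0, 0; Σd² = 72
ρ = 1 − 6·72/(8·63) = 1 − 432/504 = 0.143

0.143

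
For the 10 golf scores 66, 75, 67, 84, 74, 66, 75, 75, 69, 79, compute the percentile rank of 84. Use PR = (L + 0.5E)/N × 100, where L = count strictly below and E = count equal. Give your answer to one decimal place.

N = 10.
Strictly below 84: 9. Equal to 84: 1.
PR = (9 + 0.5·1)/10 × 100 = 95.0

95.0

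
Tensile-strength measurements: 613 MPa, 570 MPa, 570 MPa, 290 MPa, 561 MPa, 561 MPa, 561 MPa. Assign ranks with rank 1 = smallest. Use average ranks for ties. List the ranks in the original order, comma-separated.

Sorted (ascending): 290, 561, 561, 561, 570, 570, 613
The 3 values of 561 occupy positions 2–4 → average rank 3.
The 2 values of 570 occupy positions 5–6 → average rank (5+6)/2 = 5.5.

7, 5.5, 5.5, 1, 3, 3, 3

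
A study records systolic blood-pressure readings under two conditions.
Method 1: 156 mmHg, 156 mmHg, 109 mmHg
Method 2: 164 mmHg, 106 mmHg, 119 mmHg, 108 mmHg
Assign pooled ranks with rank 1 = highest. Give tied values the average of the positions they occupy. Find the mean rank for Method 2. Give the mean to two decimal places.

4.50

Sorted (descending): 164, 156, 156, 119, 109, 108, 106
The 2 values of 156 occupy positions 2–3 → average rank (2+3)/2 = 2.5.
Method 2 values → pooled ranks: 164→1, 106→7, 119→4, 108→6
Mean rank = (1 + 7 + 4 + 6) / 4 = 4.50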